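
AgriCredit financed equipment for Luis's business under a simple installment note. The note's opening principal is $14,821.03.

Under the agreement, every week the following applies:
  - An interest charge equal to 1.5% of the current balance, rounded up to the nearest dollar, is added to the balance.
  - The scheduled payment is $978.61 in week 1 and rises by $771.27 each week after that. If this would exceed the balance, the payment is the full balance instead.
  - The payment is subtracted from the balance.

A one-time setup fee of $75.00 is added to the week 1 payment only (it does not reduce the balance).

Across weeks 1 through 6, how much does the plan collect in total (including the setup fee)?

Week 1: opening $14,821.03; interest $223.00 → $15,044.03; payment $978.61 (+ $75.00 fee); balance $14,065.42
Week 2: opening $14,065.42; interest $211.00 → $14,276.42; payment $1,749.88; balance $12,526.54
Week 3: opening $12,526.54; interest $188.00 → $12,714.54; payment $2,521.15; balance $10,193.39
Week 4: opening $10,193.39; interest $153.00 → $10,346.39; payment $3,292.42; balance $7,053.97
Week 5: opening $7,053.97; interest $106.00 → $7,159.97; payment $4,063.69; balance $3,096.28
Week 6: opening $3,096.28; interest $47.00 → $3,143.28; payment $3,143.28; balance $0.00
Total paid: $15,824.03

$15,824.03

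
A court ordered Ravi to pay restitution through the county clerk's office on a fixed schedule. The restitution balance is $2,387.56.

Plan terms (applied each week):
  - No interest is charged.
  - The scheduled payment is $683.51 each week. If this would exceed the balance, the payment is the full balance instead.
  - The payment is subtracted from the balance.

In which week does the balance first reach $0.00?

Week 1: opening $2,387.56; payment $683.51; balance $1,704.05
Week 2: opening $1,704.05; payment $683.51; balance $1,020.54
Week 3: opening $1,020.54; payment $683.51; balance $337.03
Week 4: opening $337.03; payment $337.03; balance $0.00
Balance reaches $0.00 in week 4.

4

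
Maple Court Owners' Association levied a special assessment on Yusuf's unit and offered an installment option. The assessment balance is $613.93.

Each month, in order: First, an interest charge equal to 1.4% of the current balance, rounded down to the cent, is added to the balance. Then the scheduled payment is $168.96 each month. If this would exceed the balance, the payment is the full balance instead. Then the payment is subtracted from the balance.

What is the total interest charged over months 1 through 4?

Month 1: opening $613.93; interest $8.59 → $622.52; payment $168.96; balance $453.56
Month 2: opening $453.56; interest $6.34 → $459.90; payment $168.96; balance $290.94
Month 3: opening $290.94; interest $4.07 → $295.01; payment $168.96; balance $126.05
Month 4: opening $126.05; interest $1.76 → $127.81; payment $127.81; balance $0.00
Total interest: $8.59 + $6.34 + $4.07 + $1.76 = $20.76

$20.76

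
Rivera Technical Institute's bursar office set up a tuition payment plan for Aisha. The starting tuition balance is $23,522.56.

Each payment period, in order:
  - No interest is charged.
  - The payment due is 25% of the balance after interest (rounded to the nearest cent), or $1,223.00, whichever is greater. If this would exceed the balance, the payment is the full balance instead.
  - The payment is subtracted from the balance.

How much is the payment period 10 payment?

# | Opening | Payment | End bal
1 | $23,522.56 | $5,880.64 | $17,641.92
2 | $17,641.92 | $4,410.48 | $13,231.44
3 | $13,231.44 | $3,307.86 | $9,923.58
4 | $9,923.58 | $2,480.90 | $7,442.68
5 | $7,442.68 | $1,860.67 | $5,582.01
6 | $5,582.01 | $1,395.50 | $4,186.51
7 | $4,186.51 | $1,223.00 | $2,963.51
8 | $2,963.51 | $1,223.00 | $1,740.51
9 | $1,740.51 | $1,223.00 | $517.51
10 | $517.51 | $517.51 | $0.00

$517.51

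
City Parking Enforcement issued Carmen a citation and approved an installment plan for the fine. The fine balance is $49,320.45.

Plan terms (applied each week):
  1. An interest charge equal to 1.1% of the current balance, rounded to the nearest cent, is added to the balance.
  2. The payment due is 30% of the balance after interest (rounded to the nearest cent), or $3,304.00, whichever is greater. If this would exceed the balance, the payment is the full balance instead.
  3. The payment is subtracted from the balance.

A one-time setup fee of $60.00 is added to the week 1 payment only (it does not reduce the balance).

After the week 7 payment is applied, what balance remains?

# | Opening | Interest | Payment | Fee | End bal
1 | $49,320.45 | $542.52 | $14,958.89 | $60.00 | $34,904.08
2 | $34,904.08 | $383.94 | $10,586.41 | — | $24,701.61
3 | $24,701.61 | $271.72 | $7,492.00 | — | $17,481.33
4 | $17,481.33 | $192.29 | $5,302.09 | — | $12,371.53
5 | $12,371.53 | $136.09 | $3,752.29 | — | $8,755.33
6 | $8,755.33 | $96.31 | $3,304.00 | — | $5,547.64
7 | $5,547.64 | $61.02 | $3,304.00 | — | $2,304.66

$2,304.66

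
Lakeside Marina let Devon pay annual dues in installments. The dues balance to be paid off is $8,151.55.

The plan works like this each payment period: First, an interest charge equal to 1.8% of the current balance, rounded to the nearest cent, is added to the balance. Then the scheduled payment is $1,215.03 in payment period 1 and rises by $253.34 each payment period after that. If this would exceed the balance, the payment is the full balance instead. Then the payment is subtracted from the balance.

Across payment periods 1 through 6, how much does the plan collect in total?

Payment period 1: opening $8,151.55; interest $146.73 → $8,298.28; payment $1,215.03; balance $7,083.25
Payment period 2: opening $7,083.25; interest $127.50 → $7,210.75; payment $1,468.37; balance $5,742.38
Payment period 3: opening $5,742.38; interest $103.36 → $5,845.74; payment $1,721.71; balance $4,124.03
Payment period 4: opening $4,124.03; interest $74.23 → $4,198.26; payment $1,975.05; balance $2,223.21
Payment period 5: opening $2,223.21; interest $40.02 → $2,263.23; payment $2,228.39; balance $34.84
Payment period 6: opening $34.84; interest $0.63 → $35.47; payment $35.47; balance $0.00
Total paid: $8,644.02

$8,644.02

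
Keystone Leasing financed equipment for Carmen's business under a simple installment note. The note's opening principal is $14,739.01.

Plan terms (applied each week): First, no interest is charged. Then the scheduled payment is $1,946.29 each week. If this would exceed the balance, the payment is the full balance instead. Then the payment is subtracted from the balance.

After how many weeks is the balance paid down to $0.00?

Week 1: opening $14,739.01; payment $1,946.29; balance $12,792.72
Week 2: opening $12,792.72; payment $1,946.29; balance $10,846.43
Week 3: opening $10,846.43; payment $1,946.29; balance $8,900.14
Week 4: opening $8,900.14; payment $1,946.29; balance $6,953.85
Week 5: opening $6,953.85; payment $1,946.29; balance $5,007.56
Week 6: opening $5,007.56; payment $1,946.29; balance $3,061.27
Week 7: opening $3,061.27; payment $1,946.29; balance $1,114.98
Week 8: opening $1,114.98; payment $1,114.98; balance $0.00
Balance reaches $0.00 in week 8.

8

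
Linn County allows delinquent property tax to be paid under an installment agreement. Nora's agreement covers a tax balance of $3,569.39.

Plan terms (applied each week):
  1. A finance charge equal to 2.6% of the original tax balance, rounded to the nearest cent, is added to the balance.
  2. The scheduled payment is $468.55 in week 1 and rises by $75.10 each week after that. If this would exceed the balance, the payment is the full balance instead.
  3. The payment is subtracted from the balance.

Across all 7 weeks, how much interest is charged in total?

Week 1: opening $3,569.39; interest $92.80 → $3,662.19; payment $468.55; balance $3,193.64
Week 2: opening $3,193.64; interest $92.80 → $3,286.44; payment $543.65; balance $2,742.79
Week 3: opening $2,742.79; interest $92.80 → $2,835.59; payment $618.75; balance $2,216.84
Week 4: opening $2,216.84; interest $92.80 → $2,309.64; payment $693.85; balance $1,615.79
Week 5: opening $1,615.79; interest $92.80 → $1,708.59; payment $768.95; balance $939.64
Week 6: opening $939.64; interest $92.80 → $1,032.44; payment $844.05; balance $188.39
Week 7: opening $188.39; interest $92.80 → $281.19; payment $281.19; balance $0.00
Total interest: $92.80 + $92.80 + $92.80 + $92.80 + $92.80 + $92.80 + $92.80 = $649.60

$649.60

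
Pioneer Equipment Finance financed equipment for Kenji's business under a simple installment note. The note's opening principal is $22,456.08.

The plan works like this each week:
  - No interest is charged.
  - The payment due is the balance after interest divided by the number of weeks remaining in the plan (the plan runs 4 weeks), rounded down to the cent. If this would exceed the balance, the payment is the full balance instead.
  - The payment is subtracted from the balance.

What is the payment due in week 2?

$5,614.02

Week 1: opening $22,456.08; payment $5,614.02; balance $16,842.06
Week 2: opening $16,842.06; payment $5,614.02; balance $11,228.04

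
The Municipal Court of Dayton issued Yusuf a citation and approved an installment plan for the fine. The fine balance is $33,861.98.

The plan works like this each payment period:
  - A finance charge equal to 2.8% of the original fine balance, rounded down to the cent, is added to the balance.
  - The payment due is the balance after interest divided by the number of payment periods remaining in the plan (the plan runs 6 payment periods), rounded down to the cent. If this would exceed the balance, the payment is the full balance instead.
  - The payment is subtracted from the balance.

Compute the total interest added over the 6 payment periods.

$5,688.78

Payment period 1: opening $33,861.98; interest $948.13 → $34,810.11; payment $5,801.68; balance $29,008.43
Payment period 2: opening $29,008.43; interest $948.13 → $29,956.56; payment $5,991.31; balance $23,965.25
Payment period 3: opening $23,965.25; interest $948.13 → $24,913.38; payment $6,228.34; balance $18,685.04
Payment period 4: opening $18,685.04; interest $948.13 → $19,633.17; payment $6,544.39; balance $13,088.78
Payment period 5: opening $13,088.78; interest $948.13 → $14,036.91; payment $7,018.45; balance $7,018.46
Payment period 6: opening $7,018.46; interest $948.13 → $7,966.59; payment $7,966.59; balance $0.00
Total interest: $948.13 + $948.13 + $948.13 + $948.13 + $948.13 + $948.13 = $5,688.78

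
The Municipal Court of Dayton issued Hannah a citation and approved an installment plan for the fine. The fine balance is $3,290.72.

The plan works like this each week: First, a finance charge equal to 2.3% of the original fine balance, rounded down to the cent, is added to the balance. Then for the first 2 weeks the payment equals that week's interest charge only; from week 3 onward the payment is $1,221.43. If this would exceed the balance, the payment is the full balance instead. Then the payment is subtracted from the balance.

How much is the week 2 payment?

# | Opening | Interest | Payment | End bal
1 | $3,290.72 | $75.68 | $75.68 | $3,290.72
2 | $3,290.72 | $75.68 | $75.68 | $3,290.72

$75.68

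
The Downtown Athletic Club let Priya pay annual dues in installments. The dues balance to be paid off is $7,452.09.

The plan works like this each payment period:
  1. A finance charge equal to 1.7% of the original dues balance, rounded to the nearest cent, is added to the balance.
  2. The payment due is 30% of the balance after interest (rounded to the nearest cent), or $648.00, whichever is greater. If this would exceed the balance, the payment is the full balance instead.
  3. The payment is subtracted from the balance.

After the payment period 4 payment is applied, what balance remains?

Payment period 1: opening $7,452.09; interest $126.69 → $7,578.78; payment $2,273.63; balance $5,305.15
Payment period 2: opening $5,305.15; interest $126.69 → $5,431.84; payment $1,629.55; balance $3,802.29
Payment period 3: opening $3,802.29; interest $126.69 → $3,928.98; payment $1,178.69; balance $2,750.29
Payment period 4: opening $2,750.29; interest $126.69 → $2,876.98; payment $863.09; balance $2,013.89

$2,013.89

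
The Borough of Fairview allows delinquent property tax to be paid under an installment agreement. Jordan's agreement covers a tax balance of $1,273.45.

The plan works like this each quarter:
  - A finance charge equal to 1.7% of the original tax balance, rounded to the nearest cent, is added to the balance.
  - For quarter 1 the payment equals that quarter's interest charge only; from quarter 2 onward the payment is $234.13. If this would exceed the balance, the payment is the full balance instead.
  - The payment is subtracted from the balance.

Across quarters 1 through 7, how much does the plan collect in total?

# | Opening | Interest | Payment | End bal
1 | $1,273.45 | $21.65 | $21.65 | $1,273.45
2 | $1,273.45 | $21.65 | $234.13 | $1,060.97
3 | $1,060.97 | $21.65 | $234.13 | $848.49
4 | $848.49 | $21.65 | $234.13 | $636.01
5 | $636.01 | $21.65 | $234.13 | $423.53
6 | $423.53 | $21.65 | $234.13 | $211.05
7 | $211.05 | $21.65 | $232.70 | $0.00
Total paid: $1,425.00

$1,425.00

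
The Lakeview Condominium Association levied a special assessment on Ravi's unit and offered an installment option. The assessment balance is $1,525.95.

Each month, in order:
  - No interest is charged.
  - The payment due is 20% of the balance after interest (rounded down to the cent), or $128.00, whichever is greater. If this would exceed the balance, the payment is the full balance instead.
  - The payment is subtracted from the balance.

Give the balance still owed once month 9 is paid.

Month 1: opening $1,525.95; payment $305.19; balance $1,220.76
Month 2: opening $1,220.76; payment $244.15; balance $976.61
Month 3: opening $976.61; payment $195.32; balance $781.29
Month 4: opening $781.29; payment $156.25; balance $625.04
Month 5: opening $625.04; payment $128.00; balance $497.04
Month 6: opening $497.04; payment $128.00; balance $369.04
Month 7: opening $369.04; payment $128.00; balance $241.04
Month 8: opening $241.04; payment $128.00; balance $113.04
Month 9: opening $113.04; payment $113.04; balance $0.00

$0.00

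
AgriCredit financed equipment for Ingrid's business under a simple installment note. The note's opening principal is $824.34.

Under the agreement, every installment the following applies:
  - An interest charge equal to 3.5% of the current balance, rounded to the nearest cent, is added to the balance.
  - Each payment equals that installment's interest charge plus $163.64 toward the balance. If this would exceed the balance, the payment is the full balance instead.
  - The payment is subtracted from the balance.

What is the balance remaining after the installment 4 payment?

$169.78

# | Opening | Interest | Payment | End bal
1 | $824.34 | $28.85 | $192.49 | $660.70
2 | $660.70 | $23.12 | $186.76 | $497.06
3 | $497.06 | $17.40 | $181.04 | $333.42
4 | $333.42 | $11.67 | $175.31 | $169.78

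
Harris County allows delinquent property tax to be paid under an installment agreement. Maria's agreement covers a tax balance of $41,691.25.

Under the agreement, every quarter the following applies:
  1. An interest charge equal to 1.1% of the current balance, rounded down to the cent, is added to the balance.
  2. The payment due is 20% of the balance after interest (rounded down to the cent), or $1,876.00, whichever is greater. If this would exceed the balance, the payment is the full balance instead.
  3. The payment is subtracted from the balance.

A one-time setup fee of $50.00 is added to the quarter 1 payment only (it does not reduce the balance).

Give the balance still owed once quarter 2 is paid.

Quarter 1: opening $41,691.25; interest $458.60 → $42,149.85; payment $8,429.97 (+ $50.00 fee); balance $33,719.88
Quarter 2: opening $33,719.88; interest $370.91 → $34,090.79; payment $6,818.15; balance $27,272.64

$27,272.64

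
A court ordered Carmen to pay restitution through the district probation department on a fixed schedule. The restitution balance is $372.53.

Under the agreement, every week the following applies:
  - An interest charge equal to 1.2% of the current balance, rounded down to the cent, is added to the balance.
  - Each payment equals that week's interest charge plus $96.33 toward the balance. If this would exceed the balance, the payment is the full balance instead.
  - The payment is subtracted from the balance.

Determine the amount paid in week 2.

$99.64

Week 1: opening $372.53; interest $4.47 → $377.00; payment $100.80; balance $276.20
Week 2: opening $276.20; interest $3.31 → $279.51; payment $99.64; balance $179.87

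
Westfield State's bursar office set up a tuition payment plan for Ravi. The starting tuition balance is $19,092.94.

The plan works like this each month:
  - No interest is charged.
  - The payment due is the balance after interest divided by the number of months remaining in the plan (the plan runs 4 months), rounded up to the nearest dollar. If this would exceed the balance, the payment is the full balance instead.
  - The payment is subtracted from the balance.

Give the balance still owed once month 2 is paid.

$9,545.94

Month 1: $19,092.94 − $4,774.00 → $14,318.94
Month 2: $14,318.94 − $4,773.00 → $9,545.94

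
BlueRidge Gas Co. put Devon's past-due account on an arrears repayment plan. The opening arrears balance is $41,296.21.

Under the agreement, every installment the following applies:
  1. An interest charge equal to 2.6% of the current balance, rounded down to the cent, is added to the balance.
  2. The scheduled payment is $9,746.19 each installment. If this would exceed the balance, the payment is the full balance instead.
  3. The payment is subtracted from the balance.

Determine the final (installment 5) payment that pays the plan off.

$5,365.69

Installment 1: opening $41,296.21; interest $1,073.70 → $42,369.91; payment $9,746.19; balance $32,623.72
Installment 2: opening $32,623.72; interest $848.21 → $33,471.93; payment $9,746.19; balance $23,725.74
Installment 3: opening $23,725.74; interest $616.86 → $24,342.60; payment $9,746.19; balance $14,596.41
Installment 4: opening $14,596.41; interest $379.50 → $14,975.91; payment $9,746.19; balance $5,229.72
Installment 5: opening $5,229.72; interest $135.97 → $5,365.69; payment $5,365.69; balance $0.00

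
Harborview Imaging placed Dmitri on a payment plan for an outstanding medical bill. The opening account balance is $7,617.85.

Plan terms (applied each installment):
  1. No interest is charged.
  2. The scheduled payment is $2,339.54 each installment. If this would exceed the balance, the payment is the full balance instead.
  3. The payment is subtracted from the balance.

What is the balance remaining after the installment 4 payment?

$0.00

Installment 1: $7,617.85 − $2,339.54 → $5,278.31
Installment 2: $5,278.31 − $2,339.54 → $2,938.77
Installment 3: $2,938.77 − $2,339.54 → $599.23
Installment 4: $599.23 − $599.23 → $0.00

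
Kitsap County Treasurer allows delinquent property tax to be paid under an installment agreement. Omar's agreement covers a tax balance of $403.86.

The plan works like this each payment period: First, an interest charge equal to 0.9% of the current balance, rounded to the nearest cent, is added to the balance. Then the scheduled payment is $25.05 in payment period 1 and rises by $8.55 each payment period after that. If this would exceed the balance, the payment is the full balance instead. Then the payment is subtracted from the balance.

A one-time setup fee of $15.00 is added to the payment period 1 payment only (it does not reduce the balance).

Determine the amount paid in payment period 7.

$76.35

# | Opening | Interest | Payment | Fee | End bal
1 | $403.86 | $3.63 | $25.05 | $15.00 | $382.44
2 | $382.44 | $3.44 | $33.60 | — | $352.28
3 | $352.28 | $3.17 | $42.15 | — | $313.30
4 | $313.30 | $2.82 | $50.70 | — | $265.42
5 | $265.42 | $2.39 | $59.25 | — | $208.56
6 | $208.56 | $1.88 | $67.80 | — | $142.64
7 | $142.64 | $1.28 | $76.35 | — | $67.57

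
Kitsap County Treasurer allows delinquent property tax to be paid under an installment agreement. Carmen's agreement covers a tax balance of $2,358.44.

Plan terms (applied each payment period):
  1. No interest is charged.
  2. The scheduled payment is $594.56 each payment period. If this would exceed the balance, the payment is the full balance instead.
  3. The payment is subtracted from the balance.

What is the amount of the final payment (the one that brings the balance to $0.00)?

Payment period 1: opening $2,358.44; payment $594.56; balance $1,763.88
Payment period 2: opening $1,763.88; payment $594.56; balance $1,169.32
Payment period 3: opening $1,169.32; payment $594.56; balance $574.76
Payment period 4: opening $574.76; payment $574.76; balance $0.00

$574.76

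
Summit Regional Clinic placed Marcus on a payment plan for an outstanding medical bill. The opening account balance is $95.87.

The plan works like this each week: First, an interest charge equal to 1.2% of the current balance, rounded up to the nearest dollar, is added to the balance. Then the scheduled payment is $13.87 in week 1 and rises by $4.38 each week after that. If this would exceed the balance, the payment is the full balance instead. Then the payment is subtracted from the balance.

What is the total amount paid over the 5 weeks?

$102.87

# | Opening | Interest | Payment | End bal
1 | $95.87 | $2.00 | $13.87 | $84.00
2 | $84.00 | $2.00 | $18.25 | $67.75
3 | $67.75 | $1.00 | $22.63 | $46.12
4 | $46.12 | $1.00 | $27.01 | $20.11
5 | $20.11 | $1.00 | $21.11 | $0.00
Total paid: $102.87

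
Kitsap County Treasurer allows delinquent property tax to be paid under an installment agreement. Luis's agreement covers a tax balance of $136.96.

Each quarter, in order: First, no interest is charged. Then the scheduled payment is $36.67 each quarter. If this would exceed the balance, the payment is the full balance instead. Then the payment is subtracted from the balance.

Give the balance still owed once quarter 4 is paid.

$0.00

# | Opening | Payment | End bal
1 | $136.96 | $36.67 | $100.29
2 | $100.29 | $36.67 | $63.62
3 | $63.62 | $36.67 | $26.95
4 | $26.95 | $26.95 | $0.00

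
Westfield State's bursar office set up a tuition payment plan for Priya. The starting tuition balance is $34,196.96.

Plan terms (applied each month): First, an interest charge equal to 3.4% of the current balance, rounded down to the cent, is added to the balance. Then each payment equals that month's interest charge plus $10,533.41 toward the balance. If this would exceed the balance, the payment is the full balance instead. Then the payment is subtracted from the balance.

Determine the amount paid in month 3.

$10,979.83

Month 1: $34,196.96 +$1,162.69 interest = $35,359.65; pay $11,696.10 → $23,663.55
Month 2: $23,663.55 +$804.56 interest = $24,468.11; pay $11,337.97 → $13,130.14
Month 3: $13,130.14 +$446.42 interest = $13,576.56; pay $10,979.83 → $2,596.73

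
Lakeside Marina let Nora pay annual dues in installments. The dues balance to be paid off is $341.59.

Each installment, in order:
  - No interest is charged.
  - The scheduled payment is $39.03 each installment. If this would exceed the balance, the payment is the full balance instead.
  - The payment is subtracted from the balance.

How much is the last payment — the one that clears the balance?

$29.35

Installment 1: opening $341.59; payment $39.03; balance $302.56
Installment 2: opening $302.56; payment $39.03; balance $263.53
Installment 3: opening $263.53; payment $39.03; balance $224.50
Installment 4: opening $224.50; payment $39.03; balance $185.47
Installment 5: opening $185.47; payment $39.03; balance $146.44
Installment 6: opening $146.44; payment $39.03; balance $107.41
Installment 7: opening $107.41; payment $39.03; balance $68.38
Installment 8: opening $68.38; payment $39.03; balance $29.35
Installment 9: opening $29.35; payment $29.35; balance $0.00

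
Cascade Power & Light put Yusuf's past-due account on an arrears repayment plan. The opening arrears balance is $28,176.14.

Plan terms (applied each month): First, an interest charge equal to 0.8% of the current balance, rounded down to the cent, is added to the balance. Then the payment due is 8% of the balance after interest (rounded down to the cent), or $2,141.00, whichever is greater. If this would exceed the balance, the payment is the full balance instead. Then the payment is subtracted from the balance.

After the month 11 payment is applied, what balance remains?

$6,099.17

Month 1: $28,176.14 +$225.40 interest = $28,401.54; pay $2,272.12 → $26,129.42
Month 2: $26,129.42 +$209.03 interest = $26,338.45; pay $2,141.00 → $24,197.45
Month 3: $24,197.45 +$193.57 interest = $24,391.02; pay $2,141.00 → $22,250.02
Month 4: $22,250.02 +$178.00 interest = $22,428.02; pay $2,141.00 → $20,287.02
Month 5: $20,287.02 +$162.29 interest = $20,449.31; pay $2,141.00 → $18,308.31
Month 6: $18,308.31 +$146.46 interest = $18,454.77; pay $2,141.00 → $16,313.77
Month 7: $16,313.77 +$130.51 interest = $16,444.28; pay $2,141.00 → $14,303.28
Month 8: $14,303.28 +$114.42 interest = $14,417.70; pay $2,141.00 → $12,276.70
Month 9: $12,276.70 +$98.21 interest = $12,374.91; pay $2,141.00 → $10,233.91
Month 10: $10,233.91 +$81.87 interest = $10,315.78; pay $2,141.00 → $8,174.78
Month 11: $8,174.78 +$65.39 interest = $8,240.17; pay $2,141.00 → $6,099.17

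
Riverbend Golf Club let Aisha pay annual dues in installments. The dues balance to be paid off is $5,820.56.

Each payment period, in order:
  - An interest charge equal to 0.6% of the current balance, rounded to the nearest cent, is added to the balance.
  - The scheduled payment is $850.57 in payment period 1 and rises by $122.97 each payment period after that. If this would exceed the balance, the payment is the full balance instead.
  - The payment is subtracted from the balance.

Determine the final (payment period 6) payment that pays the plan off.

$458.74

Payment period 1: opening $5,820.56; interest $34.92 → $5,855.48; payment $850.57; balance $5,004.91
Payment period 2: opening $5,004.91; interest $30.03 → $5,034.94; payment $973.54; balance $4,061.40
Payment period 3: opening $4,061.40; interest $24.37 → $4,085.77; payment $1,096.51; balance $2,989.26
Payment period 4: opening $2,989.26; interest $17.94 → $3,007.20; payment $1,219.48; balance $1,787.72
Payment period 5: opening $1,787.72; interest $10.73 → $1,798.45; payment $1,342.45; balance $456.00
Payment period 6: opening $456.00; interest $2.74 → $458.74; payment $458.74; balance $0.00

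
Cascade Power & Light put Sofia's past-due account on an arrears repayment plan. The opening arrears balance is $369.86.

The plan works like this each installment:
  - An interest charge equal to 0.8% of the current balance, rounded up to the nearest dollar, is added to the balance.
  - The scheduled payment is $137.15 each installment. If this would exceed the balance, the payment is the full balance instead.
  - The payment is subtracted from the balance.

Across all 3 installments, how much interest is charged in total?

$6.00

Installment 1: opening $369.86; interest $3.00 → $372.86; payment $137.15; balance $235.71
Installment 2: opening $235.71; interest $2.00 → $237.71; payment $137.15; balance $100.56
Installment 3: opening $100.56; interest $1.00 → $101.56; payment $101.56; balance $0.00
Total interest: $3.00 + $2.00 + $1.00 = $6.00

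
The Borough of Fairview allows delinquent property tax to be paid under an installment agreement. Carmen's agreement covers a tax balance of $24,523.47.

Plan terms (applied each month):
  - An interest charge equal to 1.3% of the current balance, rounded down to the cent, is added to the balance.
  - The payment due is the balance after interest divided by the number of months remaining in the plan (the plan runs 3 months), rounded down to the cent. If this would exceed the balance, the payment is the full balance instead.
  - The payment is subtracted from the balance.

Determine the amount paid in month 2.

$8,388.40

Month 1: $24,523.47 +$318.80 interest = $24,842.27; pay $8,280.75 → $16,561.52
Month 2: $16,561.52 +$215.29 interest = $16,776.81; pay $8,388.40 → $8,388.41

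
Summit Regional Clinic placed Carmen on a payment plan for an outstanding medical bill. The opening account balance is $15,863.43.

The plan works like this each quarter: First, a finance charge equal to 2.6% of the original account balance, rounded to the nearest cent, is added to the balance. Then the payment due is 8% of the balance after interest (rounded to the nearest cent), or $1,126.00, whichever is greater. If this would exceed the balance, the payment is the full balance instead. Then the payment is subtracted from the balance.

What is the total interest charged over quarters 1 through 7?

$2,887.15

Quarter 1: opening $15,863.43; interest $412.45 → $16,275.88; payment $1,302.07; balance $14,973.81
Quarter 2: opening $14,973.81; interest $412.45 → $15,386.26; payment $1,230.90; balance $14,155.36
Quarter 3: opening $14,155.36; interest $412.45 → $14,567.81; payment $1,165.42; balance $13,402.39
Quarter 4: opening $13,402.39; interest $412.45 → $13,814.84; payment $1,126.00; balance $12,688.84
Quarter 5: opening $12,688.84; interest $412.45 → $13,101.29; payment $1,126.00; balance $11,975.29
Quarter 6: opening $11,975.29; interest $412.45 → $12,387.74; payment $1,126.00; balance $11,261.74
Quarter 7: opening $11,261.74; interest $412.45 → $11,674.19; payment $1,126.00; balance $10,548.19
Total interest: $412.45 + $412.45 + $412.45 + $412.45 + $412.45 + $412.45 + $412.45 = $2,887.15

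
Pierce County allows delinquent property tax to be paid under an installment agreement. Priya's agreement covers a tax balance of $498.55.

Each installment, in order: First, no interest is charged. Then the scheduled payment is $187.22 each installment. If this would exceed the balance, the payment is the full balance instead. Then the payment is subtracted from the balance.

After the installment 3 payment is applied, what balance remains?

$0.00

Installment 1: $498.55 − $187.22 → $311.33
Installment 2: $311.33 − $187.22 → $124.11
Installment 3: $124.11 − $124.11 → $0.00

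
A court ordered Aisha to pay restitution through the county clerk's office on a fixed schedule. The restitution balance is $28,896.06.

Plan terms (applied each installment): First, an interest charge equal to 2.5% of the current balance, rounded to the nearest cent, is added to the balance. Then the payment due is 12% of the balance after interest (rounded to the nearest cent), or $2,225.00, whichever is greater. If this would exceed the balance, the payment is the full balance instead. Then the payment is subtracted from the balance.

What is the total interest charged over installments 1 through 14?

Installment 1: opening $28,896.06; interest $722.40 → $29,618.46; payment $3,554.22; balance $26,064.24
Installment 2: opening $26,064.24; interest $651.61 → $26,715.85; payment $3,205.90; balance $23,509.95
Installment 3: opening $23,509.95; interest $587.75 → $24,097.70; payment $2,891.72; balance $21,205.98
Installment 4: opening $21,205.98; interest $530.15 → $21,736.13; payment $2,608.34; balance $19,127.79
Installment 5: opening $19,127.79; interest $478.19 → $19,605.98; payment $2,352.72; balance $17,253.26
Installment 6: opening $17,253.26; interest $431.33 → $17,684.59; payment $2,225.00; balance $15,459.59
Installment 7: opening $15,459.59; interest $386.49 → $15,846.08; payment $2,225.00; balance $13,621.08
Installment 8: opening $13,621.08; interest $340.53 → $13,961.61; payment $2,225.00; balance $11,736.61
Installment 9: opening $11,736.61; interest $293.42 → $12,030.03; payment $2,225.00; balance $9,805.03
Installment 10: opening $9,805.03; interest $245.13 → $10,050.16; payment $2,225.00; balance $7,825.16
Installment 11: opening $7,825.16; interest $195.63 → $8,020.79; payment $2,225.00; balance $5,795.79
Installment 12: opening $5,795.79; interest $144.89 → $5,940.68; payment $2,225.00; balance $3,715.68
Installment 13: opening $3,715.68; interest $92.89 → $3,808.57; payment $2,225.00; balance $1,583.57
Installment 14: opening $1,583.57; interest $39.59 → $1,623.16; payment $1,623.16; balance $0.00
Total interest: $722.40 + $651.61 + $587.75 + $530.15 + $478.19 + $431.33 + $386.49 + $340.53 + $293.42 + $245.13 + $195.63 + $144.89 + $92.89 + $39.59 = $5,140.00

$5,140.00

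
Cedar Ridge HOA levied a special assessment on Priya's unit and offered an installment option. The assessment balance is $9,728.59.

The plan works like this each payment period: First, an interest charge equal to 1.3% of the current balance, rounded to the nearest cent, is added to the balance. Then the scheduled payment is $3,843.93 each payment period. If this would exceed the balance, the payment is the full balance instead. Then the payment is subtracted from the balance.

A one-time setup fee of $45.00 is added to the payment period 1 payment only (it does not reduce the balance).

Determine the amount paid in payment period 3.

$2,274.53

Payment period 1: opening $9,728.59; interest $126.47 → $9,855.06; payment $3,843.93 (+ $45.00 fee); balance $6,011.13
Payment period 2: opening $6,011.13; interest $78.14 → $6,089.27; payment $3,843.93; balance $2,245.34
Payment period 3: opening $2,245.34; interest $29.19 → $2,274.53; payment $2,274.53; balance $0.00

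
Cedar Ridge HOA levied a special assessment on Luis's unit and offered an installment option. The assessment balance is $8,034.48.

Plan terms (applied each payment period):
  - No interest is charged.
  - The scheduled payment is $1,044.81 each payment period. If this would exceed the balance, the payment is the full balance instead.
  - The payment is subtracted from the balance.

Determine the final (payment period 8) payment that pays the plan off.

$720.81

# | Opening | Payment | End bal
1 | $8,034.48 | $1,044.81 | $6,989.67
2 | $6,989.67 | $1,044.81 | $5,944.86
3 | $5,944.86 | $1,044.81 | $4,900.05
4 | $4,900.05 | $1,044.81 | $3,855.24
5 | $3,855.24 | $1,044.81 | $2,810.43
6 | $2,810.43 | $1,044.81 | $1,765.62
7 | $1,765.62 | $1,044.81 | $720.81
8 | $720.81 | $720.81 | $0.00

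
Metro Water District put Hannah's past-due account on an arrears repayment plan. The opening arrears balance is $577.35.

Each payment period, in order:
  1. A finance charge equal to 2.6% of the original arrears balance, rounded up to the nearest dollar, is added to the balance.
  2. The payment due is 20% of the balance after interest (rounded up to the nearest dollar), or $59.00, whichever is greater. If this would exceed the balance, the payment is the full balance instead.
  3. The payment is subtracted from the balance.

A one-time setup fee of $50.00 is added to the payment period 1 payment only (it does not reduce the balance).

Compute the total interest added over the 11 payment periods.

Payment period 1: $577.35 +$16.00 interest = $593.35; pay $119.00 (+ $50.00 fee) → $474.35
Payment period 2: $474.35 +$16.00 interest = $490.35; pay $99.00 → $391.35
Payment period 3: $391.35 +$16.00 interest = $407.35; pay $82.00 → $325.35
Payment period 4: $325.35 +$16.00 interest = $341.35; pay $69.00 → $272.35
Payment period 5: $272.35 +$16.00 interest = $288.35; pay $59.00 → $229.35
Payment period 6: $229.35 +$16.00 interest = $245.35; pay $59.00 → $186.35
Payment period 7: $186.35 +$16.00 interest = $202.35; pay $59.00 → $143.35
Payment period 8: $143.35 +$16.00 interest = $159.35; pay $59.00 → $100.35
Payment period 9: $100.35 +$16.00 interest = $116.35; pay $59.00 → $57.35
Payment period 10: $57.35 +$16.00 interest = $73.35; pay $59.00 → $14.35
Payment period 11: $14.35 +$16.00 interest = $30.35; pay $30.35 → $0.00
Total interest: $16.00 + $16.00 + $16.00 + $16.00 + $16.00 + $16.00 + $16.00 + $16.00 + $16.00 + $16.00 + $16.00 = $176.00

$176.00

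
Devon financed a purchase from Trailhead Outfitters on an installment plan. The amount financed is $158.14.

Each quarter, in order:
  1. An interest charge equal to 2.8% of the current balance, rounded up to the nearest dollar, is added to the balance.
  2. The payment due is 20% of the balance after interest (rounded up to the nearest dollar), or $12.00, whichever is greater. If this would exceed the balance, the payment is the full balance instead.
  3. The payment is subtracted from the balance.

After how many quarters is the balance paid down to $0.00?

Quarter 1: $158.14 +$5.00 interest = $163.14; pay $33.00 → $130.14
Quarter 2: $130.14 +$4.00 interest = $134.14; pay $27.00 → $107.14
Quarter 3: $107.14 +$3.00 interest = $110.14; pay $23.00 → $87.14
Quarter 4: $87.14 +$3.00 interest = $90.14; pay $19.00 → $71.14
Quarter 5: $71.14 +$2.00 interest = $73.14; pay $15.00 → $58.14
Quarter 6: $58.14 +$2.00 interest = $60.14; pay $13.00 → $47.14
Quarter 7: $47.14 +$2.00 interest = $49.14; pay $12.00 → $37.14
Quarter 8: $37.14 +$2.00 interest = $39.14; pay $12.00 → $27.14
Quarter 9: $27.14 +$1.00 interest = $28.14; pay $12.00 → $16.14
Quarter 10: $16.14 +$1.00 interest = $17.14; pay $12.00 → $5.14
Quarter 11: $5.14 +$1.00 interest = $6.14; pay $6.14 → $0.00
Balance reaches $0.00 in quarter 11.

11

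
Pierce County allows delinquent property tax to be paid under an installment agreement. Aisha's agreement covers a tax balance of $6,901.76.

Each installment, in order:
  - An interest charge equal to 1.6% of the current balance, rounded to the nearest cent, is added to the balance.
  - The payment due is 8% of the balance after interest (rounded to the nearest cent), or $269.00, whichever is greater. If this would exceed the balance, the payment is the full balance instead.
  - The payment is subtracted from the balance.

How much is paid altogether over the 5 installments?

# | Opening | Interest | Payment | End bal
1 | $6,901.76 | $110.43 | $560.98 | $6,451.21
2 | $6,451.21 | $103.22 | $524.35 | $6,030.08
3 | $6,030.08 | $96.48 | $490.12 | $5,636.44
4 | $5,636.44 | $90.18 | $458.13 | $5,268.49
5 | $5,268.49 | $84.30 | $428.22 | $4,924.57
Total paid: $2,461.80

$2,461.80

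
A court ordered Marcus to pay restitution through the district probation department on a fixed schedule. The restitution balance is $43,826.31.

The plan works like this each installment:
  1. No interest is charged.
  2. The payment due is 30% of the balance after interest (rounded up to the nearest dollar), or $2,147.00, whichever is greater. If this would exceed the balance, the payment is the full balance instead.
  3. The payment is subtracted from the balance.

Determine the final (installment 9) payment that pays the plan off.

Installment 1: opening $43,826.31; payment $13,148.00; balance $30,678.31
Installment 2: opening $30,678.31; payment $9,204.00; balance $21,474.31
Installment 3: opening $21,474.31; payment $6,443.00; balance $15,031.31
Installment 4: opening $15,031.31; payment $4,510.00; balance $10,521.31
Installment 5: opening $10,521.31; payment $3,157.00; balance $7,364.31
Installment 6: opening $7,364.31; payment $2,210.00; balance $5,154.31
Installment 7: opening $5,154.31; payment $2,147.00; balance $3,007.31
Installment 8: opening $3,007.31; payment $2,147.00; balance $860.31
Installment 9: opening $860.31; payment $860.31; balance $0.00

$860.31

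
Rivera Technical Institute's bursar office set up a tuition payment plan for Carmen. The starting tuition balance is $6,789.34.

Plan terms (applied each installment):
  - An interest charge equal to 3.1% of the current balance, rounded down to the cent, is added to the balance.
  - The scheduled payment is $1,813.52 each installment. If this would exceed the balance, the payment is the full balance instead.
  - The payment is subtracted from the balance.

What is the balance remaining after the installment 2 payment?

Installment 1: opening $6,789.34; interest $210.46 → $6,999.80; payment $1,813.52; balance $5,186.28
Installment 2: opening $5,186.28; interest $160.77 → $5,347.05; payment $1,813.52; balance $3,533.53

$3,533.53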